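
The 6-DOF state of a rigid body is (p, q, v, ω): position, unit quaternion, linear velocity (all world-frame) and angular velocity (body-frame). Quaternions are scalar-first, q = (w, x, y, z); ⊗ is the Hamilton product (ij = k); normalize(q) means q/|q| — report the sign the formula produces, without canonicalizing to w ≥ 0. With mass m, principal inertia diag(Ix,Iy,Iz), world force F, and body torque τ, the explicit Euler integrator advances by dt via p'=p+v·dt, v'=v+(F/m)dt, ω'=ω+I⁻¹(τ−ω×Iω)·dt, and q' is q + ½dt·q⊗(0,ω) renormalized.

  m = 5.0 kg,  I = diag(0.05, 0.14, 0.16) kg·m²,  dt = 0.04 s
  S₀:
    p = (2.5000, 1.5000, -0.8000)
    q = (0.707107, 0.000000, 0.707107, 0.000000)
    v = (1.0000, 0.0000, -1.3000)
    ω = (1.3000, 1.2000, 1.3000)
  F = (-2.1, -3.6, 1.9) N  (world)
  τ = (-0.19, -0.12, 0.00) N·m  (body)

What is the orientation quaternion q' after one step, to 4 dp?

q' = (0.6895, 0.0367, 0.7234, 0.0000)

q⊗(0,ω) = (-0.8485284, 1.8384782, 0.8485284, 0.0000000)
updated quaternion q' = (0.6895, 0.0367, 0.7234, 0.0000)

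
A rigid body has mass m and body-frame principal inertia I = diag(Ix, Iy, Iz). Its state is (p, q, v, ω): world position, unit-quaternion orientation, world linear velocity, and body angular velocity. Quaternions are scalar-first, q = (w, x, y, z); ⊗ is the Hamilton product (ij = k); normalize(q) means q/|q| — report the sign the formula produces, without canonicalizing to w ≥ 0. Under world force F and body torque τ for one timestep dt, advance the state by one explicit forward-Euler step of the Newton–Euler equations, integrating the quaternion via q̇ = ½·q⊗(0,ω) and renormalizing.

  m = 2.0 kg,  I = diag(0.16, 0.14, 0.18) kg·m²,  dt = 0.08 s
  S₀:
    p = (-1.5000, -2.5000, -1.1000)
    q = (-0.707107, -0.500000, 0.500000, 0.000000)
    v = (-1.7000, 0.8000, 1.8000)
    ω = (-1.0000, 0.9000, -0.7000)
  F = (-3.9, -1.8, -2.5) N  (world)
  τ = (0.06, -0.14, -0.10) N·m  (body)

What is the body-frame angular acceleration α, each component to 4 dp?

α = (0.5325, -0.9000, -0.6556)

gyro term ω×Iω = (-0.0252, -0.0140, 0.0180)
α = I⁻¹(τ − ω×Iω) = (0.5325, -0.9000, -0.6556)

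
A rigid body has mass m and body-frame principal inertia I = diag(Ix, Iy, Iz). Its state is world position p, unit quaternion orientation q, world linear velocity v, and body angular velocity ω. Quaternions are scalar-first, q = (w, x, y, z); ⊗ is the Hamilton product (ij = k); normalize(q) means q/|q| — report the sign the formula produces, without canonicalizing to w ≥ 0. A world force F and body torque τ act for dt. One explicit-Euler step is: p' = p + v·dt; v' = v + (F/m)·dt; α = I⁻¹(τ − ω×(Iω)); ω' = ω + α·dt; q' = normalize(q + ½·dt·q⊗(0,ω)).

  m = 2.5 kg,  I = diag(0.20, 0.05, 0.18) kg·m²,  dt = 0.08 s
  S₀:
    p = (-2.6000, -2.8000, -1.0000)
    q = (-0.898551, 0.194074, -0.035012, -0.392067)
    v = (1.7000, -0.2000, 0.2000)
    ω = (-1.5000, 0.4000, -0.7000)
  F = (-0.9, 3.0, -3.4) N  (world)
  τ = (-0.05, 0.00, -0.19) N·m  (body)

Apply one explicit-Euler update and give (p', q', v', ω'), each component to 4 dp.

α = I⁻¹(τ − ω×Iω) = (-0.0680, -0.4200, -1.5556)
new body rate ω' = (-1.5054, 0.3664, -0.8244)
Hamilton product q⊗(0,ω) = (0.0306689, 1.5291617, 0.3645319, 0.6540973)
updated quaternion q' = (-0.8952, 0.2547, -0.0204, -0.3651)
p + v·dt = (-2.4640, -2.8160, -0.9840)
v' = v + a·dt = (1.6712, -0.1040, 0.0912)

p' = (-2.4640, -2.8160, -0.9840)
q' = (-0.8952, 0.2547, -0.0204, -0.3651)
v' = (1.6712, -0.1040, 0.0912)
ω' = (-1.5054, 0.3664, -0.8244)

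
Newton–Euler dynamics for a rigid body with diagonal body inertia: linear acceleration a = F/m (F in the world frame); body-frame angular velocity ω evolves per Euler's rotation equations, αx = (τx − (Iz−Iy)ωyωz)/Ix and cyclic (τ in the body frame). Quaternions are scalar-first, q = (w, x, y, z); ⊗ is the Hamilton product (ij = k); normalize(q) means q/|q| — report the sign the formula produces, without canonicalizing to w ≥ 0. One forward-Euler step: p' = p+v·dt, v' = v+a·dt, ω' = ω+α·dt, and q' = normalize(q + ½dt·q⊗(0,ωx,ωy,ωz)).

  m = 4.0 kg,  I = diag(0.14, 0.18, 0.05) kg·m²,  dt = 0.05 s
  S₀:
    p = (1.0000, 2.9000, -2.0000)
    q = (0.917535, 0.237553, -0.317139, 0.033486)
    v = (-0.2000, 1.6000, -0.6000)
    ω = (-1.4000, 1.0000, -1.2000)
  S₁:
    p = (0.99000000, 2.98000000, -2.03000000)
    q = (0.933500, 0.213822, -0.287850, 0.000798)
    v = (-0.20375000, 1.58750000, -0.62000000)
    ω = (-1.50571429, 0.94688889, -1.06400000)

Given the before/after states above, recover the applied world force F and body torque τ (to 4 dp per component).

F = (-0.3000, -1.0000, -1.6000)
τ = (-0.1400, -0.0400, 0.0800)

v₁ − v₀ = (-0.00375000, -0.01250000, -0.02000000)
F = m·Δv/dt = (-0.3000, -1.0000, -1.6000)
rate change Δω = (-0.10571429, -0.05311111, 0.13600000)
precession coupling = (0.1560, 0.1512, -0.0560)
applied torque τ = (-0.1400, -0.0400, 0.0800)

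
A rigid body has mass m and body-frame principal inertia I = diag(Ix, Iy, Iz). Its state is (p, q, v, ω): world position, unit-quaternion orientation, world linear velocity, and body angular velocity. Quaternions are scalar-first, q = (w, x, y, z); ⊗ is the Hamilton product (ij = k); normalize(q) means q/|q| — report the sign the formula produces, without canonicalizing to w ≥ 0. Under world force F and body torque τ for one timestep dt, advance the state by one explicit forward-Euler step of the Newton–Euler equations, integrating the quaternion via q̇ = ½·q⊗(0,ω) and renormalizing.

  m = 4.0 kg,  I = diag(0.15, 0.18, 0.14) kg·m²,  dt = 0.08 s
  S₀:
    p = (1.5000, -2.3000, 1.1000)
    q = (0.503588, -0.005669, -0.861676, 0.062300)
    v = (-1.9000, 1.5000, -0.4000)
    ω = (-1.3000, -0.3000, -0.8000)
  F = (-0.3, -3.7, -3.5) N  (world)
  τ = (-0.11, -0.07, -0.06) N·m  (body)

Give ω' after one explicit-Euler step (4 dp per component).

ω' = (-1.3535, -0.3357, -0.8410)

gyro term ω×Iω = (-0.0096, 0.0104, 0.0117)
angular accel α = (-0.6693, -0.4467, -0.5121)
ω' = ω + α·dt = (-1.3535, -0.3357, -0.8410)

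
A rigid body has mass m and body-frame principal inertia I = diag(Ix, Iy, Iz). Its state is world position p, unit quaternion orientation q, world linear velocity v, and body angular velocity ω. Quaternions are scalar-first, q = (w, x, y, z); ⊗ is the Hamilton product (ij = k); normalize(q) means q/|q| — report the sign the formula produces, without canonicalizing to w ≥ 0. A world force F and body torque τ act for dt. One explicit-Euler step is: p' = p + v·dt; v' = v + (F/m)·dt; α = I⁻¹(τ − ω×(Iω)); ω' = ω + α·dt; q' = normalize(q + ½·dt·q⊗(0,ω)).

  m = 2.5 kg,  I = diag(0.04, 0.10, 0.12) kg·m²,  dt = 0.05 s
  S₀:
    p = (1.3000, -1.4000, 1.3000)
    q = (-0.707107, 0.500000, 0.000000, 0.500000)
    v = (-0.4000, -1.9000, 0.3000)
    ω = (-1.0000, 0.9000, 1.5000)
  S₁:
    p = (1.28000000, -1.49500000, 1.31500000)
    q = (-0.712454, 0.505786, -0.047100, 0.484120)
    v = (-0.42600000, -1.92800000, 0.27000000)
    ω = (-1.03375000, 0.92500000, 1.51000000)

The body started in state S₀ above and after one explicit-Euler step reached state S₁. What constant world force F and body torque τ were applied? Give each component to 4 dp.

F = (-1.3000, -1.4000, -1.5000)
τ = (0.0000, 0.1700, -0.0300)

rate change Δω = (-0.03375000, 0.02500000, 0.01000000)
precession coupling = (0.0270, 0.1200, -0.0540)
τ = I·(Δω/dt) + ω₀×(Iω₀) = (0.0000, 0.1700, -0.0300)
v₁ − v₀ = (-0.02600000, -0.02800000, -0.03000000)
F = m·Δv/dt = (-1.3000, -1.4000, -1.5000)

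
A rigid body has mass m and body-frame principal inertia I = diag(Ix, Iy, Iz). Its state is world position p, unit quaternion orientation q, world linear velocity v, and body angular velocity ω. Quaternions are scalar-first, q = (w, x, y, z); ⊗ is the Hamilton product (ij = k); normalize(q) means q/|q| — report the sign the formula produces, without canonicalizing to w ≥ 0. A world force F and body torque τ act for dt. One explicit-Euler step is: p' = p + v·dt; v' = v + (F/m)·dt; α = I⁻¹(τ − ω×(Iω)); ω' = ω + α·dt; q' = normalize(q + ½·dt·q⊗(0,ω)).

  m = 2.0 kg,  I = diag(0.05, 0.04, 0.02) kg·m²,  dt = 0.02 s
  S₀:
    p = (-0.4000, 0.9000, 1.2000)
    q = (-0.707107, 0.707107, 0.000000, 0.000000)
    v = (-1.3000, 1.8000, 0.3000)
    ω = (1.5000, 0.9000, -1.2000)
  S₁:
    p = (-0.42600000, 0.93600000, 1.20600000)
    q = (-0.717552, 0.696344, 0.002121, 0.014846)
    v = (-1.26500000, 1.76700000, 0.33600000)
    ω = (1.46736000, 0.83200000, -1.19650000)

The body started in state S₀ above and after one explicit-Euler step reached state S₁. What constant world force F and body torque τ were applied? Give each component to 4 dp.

F = (3.5000, -3.3000, 3.6000)
τ = (-0.0600, -0.1900, -0.0100)

v₁ − v₀ = (0.03500000, -0.03300000, 0.03600000)
F = m·Δv/dt = (3.5000, -3.3000, 3.6000)
Δω = ω₁−ω₀ = (-0.03264000, -0.06800000, 0.00350000)
precession coupling = (0.0216, -0.0540, -0.0135)
I·α + gyro = (-0.0600, -0.1900, -0.0100)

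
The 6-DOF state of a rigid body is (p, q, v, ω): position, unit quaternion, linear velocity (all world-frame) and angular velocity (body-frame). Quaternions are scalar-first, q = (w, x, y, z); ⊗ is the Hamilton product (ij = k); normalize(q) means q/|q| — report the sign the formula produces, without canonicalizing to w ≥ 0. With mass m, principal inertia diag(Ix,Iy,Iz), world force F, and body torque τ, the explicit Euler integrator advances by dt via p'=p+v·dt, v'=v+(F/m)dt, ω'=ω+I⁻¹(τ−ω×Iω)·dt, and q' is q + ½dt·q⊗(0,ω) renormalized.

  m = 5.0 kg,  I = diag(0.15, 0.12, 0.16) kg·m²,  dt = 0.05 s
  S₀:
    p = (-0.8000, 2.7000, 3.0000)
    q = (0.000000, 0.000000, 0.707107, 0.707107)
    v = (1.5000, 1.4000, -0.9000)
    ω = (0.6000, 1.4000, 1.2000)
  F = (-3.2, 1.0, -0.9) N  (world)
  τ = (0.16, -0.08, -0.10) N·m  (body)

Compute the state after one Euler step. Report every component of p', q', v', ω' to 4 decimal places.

p' = (-0.7250, 2.7700, 2.9550)
q' = (-0.0459, -0.0035, 0.7169, 0.6957)
v' = (1.4680, 1.4100, -0.9090)
ω' = (0.6309, 1.3697, 1.1766)

new position p' = (-0.7250, 2.7700, 2.9550)
v + (F/m)dt = (1.4680, 1.4100, -0.9090)
α = I⁻¹(τ − ω×Iω) = (0.6187, -0.6067, -0.4675)
ω' = ω + α·dt = (0.6309, 1.3697, 1.1766)
2q̇ = q⊗(0,ω) = (-1.8384782, -0.1414214, 0.4242642, -0.4242642)
q + ½dt·q⊗(0,ω), renormalized = (-0.0459, -0.0035, 0.7169, 0.6957)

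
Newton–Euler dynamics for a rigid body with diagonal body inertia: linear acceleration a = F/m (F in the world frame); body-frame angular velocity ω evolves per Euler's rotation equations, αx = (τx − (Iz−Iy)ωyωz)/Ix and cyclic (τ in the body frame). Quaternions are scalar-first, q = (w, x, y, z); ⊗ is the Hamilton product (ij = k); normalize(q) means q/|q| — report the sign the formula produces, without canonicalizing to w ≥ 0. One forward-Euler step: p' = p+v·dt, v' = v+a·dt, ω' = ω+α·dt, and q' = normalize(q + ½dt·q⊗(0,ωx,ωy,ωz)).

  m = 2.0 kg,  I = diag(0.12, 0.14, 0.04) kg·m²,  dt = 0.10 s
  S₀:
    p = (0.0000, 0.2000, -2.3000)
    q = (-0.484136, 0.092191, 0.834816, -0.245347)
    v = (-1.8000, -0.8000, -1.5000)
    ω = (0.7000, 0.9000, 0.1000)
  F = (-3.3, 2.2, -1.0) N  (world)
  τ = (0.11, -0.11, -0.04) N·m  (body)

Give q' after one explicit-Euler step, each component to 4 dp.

q' = (-0.5228, 0.0903, 0.8027, -0.2724)

Hamilton product q⊗(0,ω) = (-0.7913334, -0.0346013, -0.6166844, -0.5498129)
updated quaternion q' = (-0.5228, 0.0903, 0.8027, -0.2724)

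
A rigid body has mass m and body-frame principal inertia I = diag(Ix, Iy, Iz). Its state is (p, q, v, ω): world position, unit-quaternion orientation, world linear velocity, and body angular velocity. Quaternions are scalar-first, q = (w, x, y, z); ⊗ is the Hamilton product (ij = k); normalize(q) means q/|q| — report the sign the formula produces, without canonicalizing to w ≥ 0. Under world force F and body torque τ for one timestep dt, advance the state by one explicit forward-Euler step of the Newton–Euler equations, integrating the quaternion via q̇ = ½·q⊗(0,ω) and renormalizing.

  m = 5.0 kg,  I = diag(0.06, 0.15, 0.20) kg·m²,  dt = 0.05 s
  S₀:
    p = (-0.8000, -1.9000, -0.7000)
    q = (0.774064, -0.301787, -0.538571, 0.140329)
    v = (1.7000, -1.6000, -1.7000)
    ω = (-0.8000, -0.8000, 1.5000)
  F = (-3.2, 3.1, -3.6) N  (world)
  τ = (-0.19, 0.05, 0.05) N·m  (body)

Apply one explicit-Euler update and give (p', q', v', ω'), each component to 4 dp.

a = (-0.6400, 0.6200, -0.7200)
p + v·dt = (-0.7150, -1.9800, -0.7850)
v' = v + a·dt = (1.6680, -1.5690, -1.7360)
α = I⁻¹(τ − ω×Iω) = (-2.1667, -0.7867, -0.0380)
ω + α·dt = (-0.9083, -0.8393, 1.4981)
2q̇ = q⊗(0,ω) = (-0.8827799, -1.3148445, -0.2788339, 0.9716688)
q + ½dt·q⊗(0,ω), renormalized = (0.7512, -0.3343, -0.5449, 0.1644)

p' = (-0.7150, -1.9800, -0.7850)
q' = (0.7512, -0.3343, -0.5449, 0.1644)
v' = (1.6680, -1.5690, -1.7360)
ω' = (-0.9083, -0.8393, 1.4981)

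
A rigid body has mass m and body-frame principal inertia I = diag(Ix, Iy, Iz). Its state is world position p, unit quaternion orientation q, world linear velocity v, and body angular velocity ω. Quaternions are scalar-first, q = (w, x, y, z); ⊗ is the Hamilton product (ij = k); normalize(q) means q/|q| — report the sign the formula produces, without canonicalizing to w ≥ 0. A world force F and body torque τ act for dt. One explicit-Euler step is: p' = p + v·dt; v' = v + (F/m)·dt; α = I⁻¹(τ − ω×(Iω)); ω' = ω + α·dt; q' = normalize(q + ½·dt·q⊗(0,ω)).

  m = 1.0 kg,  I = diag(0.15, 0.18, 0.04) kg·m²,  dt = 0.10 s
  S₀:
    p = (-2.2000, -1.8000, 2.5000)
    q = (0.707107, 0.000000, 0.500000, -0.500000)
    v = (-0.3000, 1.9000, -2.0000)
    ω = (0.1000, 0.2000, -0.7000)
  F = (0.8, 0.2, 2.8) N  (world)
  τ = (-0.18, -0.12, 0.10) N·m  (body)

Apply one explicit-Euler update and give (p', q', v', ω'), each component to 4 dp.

gyro term ω×Iω = (0.0196, -0.0077, 0.0006)
α = I⁻¹(τ − ω×Iω) = (-1.3307, -0.6239, 2.4850)
new body rate ω' = (-0.0331, 0.1376, -0.4515)
2q̇ = q⊗(0,ω) = (-0.4500000, -0.1792893, 0.0914214, -0.5449749)
updated quaternion q' = (0.6841, -0.0090, 0.5042, -0.5269)
a = (0.8000, 0.2000, 2.8000)
p + v·dt = (-2.2300, -1.6100, 2.3000)
new velocity v' = (-0.2200, 1.9200, -1.7200)

p' = (-2.2300, -1.6100, 2.3000)
q' = (0.6841, -0.0090, 0.5042, -0.5269)
v' = (-0.2200, 1.9200, -1.7200)
ω' = (-0.0331, 0.1376, -0.4515)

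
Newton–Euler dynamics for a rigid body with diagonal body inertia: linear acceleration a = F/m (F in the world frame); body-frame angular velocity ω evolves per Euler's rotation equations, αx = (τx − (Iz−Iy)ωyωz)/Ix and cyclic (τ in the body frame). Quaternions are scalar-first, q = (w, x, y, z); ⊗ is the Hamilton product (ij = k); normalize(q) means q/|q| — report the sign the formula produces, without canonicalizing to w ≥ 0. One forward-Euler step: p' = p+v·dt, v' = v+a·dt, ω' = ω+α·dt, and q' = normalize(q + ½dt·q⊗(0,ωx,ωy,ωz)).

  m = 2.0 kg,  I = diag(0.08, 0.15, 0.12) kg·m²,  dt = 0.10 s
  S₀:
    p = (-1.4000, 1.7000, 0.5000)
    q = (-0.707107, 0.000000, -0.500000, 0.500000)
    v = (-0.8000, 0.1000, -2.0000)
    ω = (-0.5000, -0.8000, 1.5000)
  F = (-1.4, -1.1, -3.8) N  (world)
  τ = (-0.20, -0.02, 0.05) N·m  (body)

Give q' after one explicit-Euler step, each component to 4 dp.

q' = (-0.7616, 0.0002, -0.4823, 0.4328)

q⊗(0,ω) = (-1.1500000, 0.0035535, 0.3156856, -1.3106605)
updated quaternion q' = (-0.7616, 0.0002, -0.4823, 0.4328)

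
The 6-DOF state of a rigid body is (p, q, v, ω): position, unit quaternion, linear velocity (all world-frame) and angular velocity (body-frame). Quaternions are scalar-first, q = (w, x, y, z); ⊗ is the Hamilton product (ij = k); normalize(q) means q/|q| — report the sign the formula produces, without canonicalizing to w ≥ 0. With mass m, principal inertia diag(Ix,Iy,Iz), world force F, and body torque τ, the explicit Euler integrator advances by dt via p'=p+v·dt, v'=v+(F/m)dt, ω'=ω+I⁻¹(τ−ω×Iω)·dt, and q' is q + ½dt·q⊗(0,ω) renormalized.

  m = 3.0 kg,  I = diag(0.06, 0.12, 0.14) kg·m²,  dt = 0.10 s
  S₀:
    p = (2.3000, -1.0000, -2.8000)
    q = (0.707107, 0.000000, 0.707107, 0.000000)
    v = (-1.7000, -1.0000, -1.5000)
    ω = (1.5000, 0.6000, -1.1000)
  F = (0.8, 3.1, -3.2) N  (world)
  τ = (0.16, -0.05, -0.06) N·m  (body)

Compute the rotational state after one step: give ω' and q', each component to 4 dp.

ω' = (1.7887, 0.4483, -1.1814)
q' = (0.6826, 0.0141, 0.7249, -0.0915)

angular accel α = (2.8867, -1.5167, -0.8143)
ω + α·dt = (1.7887, 0.4483, -1.1814)
q⊗(0,ω) = (-0.4242642, 0.2828428, 0.4242642, -1.8384782)
q + ½dt·q⊗(0,ω), renormalized = (0.6826, 0.0141, 0.7249, -0.0915)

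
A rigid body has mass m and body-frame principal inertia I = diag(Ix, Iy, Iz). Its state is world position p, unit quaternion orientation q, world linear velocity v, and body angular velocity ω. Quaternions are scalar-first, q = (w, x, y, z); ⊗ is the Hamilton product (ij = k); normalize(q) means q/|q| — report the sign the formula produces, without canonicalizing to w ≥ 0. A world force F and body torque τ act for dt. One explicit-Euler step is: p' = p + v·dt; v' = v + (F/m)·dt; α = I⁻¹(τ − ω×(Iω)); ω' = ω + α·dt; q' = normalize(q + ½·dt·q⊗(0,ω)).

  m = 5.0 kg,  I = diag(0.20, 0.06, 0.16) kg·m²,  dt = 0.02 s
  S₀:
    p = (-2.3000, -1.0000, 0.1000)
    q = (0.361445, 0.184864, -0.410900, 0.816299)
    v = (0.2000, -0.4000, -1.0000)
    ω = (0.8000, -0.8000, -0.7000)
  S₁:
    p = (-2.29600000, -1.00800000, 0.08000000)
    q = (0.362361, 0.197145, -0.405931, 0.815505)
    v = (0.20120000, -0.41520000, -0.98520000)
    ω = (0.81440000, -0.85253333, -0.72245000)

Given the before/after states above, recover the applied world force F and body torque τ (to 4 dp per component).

F = (0.3000, -3.8000, 3.7000)
τ = (0.2000, -0.1800, -0.0900)

Δω = ω₁−ω₀ = (0.01440000, -0.05253333, -0.02245000)
precession coupling = (0.0560, -0.0224, 0.0896)
I·α + gyro = (0.2000, -0.1800, -0.0900)
v₁ − v₀ = (0.00120000, -0.01520000, 0.01480000)
applied force F = (0.3000, -3.8000, 3.7000)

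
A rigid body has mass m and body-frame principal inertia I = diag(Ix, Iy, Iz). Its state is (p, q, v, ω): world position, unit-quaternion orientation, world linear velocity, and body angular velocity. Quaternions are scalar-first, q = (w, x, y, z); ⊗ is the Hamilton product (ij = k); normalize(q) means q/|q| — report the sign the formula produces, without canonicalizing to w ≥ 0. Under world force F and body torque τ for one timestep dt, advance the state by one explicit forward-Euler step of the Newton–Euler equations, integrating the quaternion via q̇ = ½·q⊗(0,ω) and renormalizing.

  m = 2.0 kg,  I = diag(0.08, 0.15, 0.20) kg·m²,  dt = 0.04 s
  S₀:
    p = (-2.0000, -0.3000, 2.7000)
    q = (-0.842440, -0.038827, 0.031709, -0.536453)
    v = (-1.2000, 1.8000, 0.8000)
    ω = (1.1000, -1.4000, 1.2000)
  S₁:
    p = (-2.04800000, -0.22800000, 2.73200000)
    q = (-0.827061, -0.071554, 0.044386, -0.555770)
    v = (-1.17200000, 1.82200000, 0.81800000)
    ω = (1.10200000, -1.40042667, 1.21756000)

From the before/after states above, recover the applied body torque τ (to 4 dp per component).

Δω = ω₁−ω₀ = (0.00200000, -0.00042667, 0.01756000)
precession coupling = (-0.0840, -0.1584, -0.1078)
applied torque τ = (-0.0800, -0.1600, -0.0200)

τ = (-0.0800, -0.1600, -0.0200)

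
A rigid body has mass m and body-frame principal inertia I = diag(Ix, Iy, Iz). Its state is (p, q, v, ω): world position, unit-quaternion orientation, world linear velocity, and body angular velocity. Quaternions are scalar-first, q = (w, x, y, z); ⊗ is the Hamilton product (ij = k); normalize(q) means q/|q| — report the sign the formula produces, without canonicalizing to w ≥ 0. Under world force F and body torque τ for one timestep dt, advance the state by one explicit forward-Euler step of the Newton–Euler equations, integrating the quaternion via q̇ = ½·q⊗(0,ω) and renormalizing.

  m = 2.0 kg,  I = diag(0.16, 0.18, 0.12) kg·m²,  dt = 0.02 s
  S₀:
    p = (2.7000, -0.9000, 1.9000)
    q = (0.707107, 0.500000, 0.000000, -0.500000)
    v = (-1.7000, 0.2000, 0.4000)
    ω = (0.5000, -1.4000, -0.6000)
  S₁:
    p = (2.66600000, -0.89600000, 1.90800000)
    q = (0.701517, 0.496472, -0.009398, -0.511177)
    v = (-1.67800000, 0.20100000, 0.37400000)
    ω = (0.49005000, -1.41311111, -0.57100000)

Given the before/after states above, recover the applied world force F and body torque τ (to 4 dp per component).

F = (2.2000, 0.1000, -2.6000)
τ = (-0.1300, -0.1300, 0.1600)

Δv = v₁−v₀ = (0.02200000, 0.00100000, -0.02600000)
m·(v₁−v₀)/dt = (2.2000, 0.1000, -2.6000)
rate change Δω = (-0.00995000, -0.01311111, 0.02900000)
τ = I·(Δω/dt) + ω₀×(Iω₀) = (-0.1300, -0.1300, 0.1600)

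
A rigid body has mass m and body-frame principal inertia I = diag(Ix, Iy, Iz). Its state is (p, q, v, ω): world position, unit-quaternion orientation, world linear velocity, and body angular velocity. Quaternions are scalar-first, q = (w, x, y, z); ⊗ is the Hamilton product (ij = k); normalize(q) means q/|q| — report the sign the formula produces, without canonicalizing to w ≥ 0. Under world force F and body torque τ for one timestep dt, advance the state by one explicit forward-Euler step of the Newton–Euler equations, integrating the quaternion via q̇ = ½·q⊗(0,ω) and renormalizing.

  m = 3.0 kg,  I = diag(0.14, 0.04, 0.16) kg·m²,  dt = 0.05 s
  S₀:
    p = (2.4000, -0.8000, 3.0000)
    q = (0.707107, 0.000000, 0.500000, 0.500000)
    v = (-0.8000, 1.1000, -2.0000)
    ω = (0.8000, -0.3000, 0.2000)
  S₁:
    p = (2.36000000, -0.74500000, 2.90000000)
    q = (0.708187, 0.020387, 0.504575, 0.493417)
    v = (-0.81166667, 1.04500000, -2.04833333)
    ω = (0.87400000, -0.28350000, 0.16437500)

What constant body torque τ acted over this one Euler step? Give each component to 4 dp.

Δω = ω₁−ω₀ = (0.07400000, 0.01650000, -0.03562500)
gyro term ω₀×Iω₀ = (-0.0072, -0.0032, 0.0240)
applied torque τ = (0.2000, 0.0100, -0.0900)

τ = (0.2000, 0.0100, -0.0900)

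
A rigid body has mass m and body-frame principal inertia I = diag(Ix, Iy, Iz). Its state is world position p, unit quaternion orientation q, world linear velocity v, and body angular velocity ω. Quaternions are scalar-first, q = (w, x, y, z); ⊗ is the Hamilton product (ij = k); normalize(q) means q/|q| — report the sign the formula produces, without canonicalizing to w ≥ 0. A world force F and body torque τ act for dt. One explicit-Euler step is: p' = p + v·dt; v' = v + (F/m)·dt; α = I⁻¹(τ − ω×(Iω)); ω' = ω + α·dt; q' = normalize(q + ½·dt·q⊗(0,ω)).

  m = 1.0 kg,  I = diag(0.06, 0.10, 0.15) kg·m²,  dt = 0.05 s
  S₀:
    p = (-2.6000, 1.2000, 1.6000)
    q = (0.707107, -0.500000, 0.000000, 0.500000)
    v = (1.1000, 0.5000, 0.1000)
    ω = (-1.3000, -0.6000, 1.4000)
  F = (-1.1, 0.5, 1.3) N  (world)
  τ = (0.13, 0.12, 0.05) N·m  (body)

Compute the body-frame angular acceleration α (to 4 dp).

precession coupling ω×(Iω) = (-0.0420, 0.1638, 0.0312)
(τ − ω×Iω)/I = (2.8667, -0.4380, 0.1253)

α = (2.8667, -0.4380, 0.1253)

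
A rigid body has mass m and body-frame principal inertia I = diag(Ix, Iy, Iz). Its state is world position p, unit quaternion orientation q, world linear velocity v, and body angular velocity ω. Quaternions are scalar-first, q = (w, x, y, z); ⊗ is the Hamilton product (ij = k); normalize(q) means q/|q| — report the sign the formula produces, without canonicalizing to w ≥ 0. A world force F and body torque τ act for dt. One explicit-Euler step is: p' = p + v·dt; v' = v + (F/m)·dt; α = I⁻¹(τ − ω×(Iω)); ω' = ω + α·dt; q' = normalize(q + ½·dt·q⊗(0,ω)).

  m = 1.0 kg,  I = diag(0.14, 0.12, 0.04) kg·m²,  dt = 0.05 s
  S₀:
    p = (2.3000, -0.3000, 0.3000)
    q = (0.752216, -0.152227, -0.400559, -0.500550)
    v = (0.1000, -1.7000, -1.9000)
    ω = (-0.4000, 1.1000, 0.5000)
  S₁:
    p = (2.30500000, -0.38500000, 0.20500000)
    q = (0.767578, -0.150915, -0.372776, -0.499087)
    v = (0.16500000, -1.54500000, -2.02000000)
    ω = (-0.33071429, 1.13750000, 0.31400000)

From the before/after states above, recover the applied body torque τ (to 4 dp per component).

ω₁ − ω₀ = (0.06928571, 0.03750000, -0.18600000)
τ = I·(Δω/dt) + ω₀×(Iω₀) = (0.1500, 0.0700, -0.1400)

τ = (0.1500, 0.0700, -0.1400)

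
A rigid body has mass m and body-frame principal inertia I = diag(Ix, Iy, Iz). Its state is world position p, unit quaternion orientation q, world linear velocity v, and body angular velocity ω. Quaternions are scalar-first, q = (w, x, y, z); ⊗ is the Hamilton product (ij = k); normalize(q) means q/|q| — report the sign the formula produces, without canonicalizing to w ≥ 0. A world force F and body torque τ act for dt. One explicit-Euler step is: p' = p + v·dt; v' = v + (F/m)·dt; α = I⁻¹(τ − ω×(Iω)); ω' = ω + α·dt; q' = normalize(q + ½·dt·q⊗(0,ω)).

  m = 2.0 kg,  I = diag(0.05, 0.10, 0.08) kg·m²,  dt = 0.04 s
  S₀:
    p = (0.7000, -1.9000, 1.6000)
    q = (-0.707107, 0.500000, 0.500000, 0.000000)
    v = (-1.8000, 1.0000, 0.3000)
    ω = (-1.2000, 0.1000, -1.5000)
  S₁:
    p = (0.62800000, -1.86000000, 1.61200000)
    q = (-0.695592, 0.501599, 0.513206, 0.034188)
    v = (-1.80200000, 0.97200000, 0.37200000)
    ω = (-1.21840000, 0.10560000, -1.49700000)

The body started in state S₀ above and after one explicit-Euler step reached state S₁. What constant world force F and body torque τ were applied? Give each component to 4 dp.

Δω = ω₁−ω₀ = (-0.01840000, 0.00560000, 0.00300000)
precession coupling = (0.0030, -0.0540, -0.0060)
I·α + gyro = (-0.0200, -0.0400, 0.0000)
v₁ − v₀ = (-0.00200000, -0.02800000, 0.07200000)
F = m·Δv/dt = (-0.1000, -1.4000, 3.6000)

F = (-0.1000, -1.4000, 3.6000)
τ = (-0.0200, -0.0400, 0.0000)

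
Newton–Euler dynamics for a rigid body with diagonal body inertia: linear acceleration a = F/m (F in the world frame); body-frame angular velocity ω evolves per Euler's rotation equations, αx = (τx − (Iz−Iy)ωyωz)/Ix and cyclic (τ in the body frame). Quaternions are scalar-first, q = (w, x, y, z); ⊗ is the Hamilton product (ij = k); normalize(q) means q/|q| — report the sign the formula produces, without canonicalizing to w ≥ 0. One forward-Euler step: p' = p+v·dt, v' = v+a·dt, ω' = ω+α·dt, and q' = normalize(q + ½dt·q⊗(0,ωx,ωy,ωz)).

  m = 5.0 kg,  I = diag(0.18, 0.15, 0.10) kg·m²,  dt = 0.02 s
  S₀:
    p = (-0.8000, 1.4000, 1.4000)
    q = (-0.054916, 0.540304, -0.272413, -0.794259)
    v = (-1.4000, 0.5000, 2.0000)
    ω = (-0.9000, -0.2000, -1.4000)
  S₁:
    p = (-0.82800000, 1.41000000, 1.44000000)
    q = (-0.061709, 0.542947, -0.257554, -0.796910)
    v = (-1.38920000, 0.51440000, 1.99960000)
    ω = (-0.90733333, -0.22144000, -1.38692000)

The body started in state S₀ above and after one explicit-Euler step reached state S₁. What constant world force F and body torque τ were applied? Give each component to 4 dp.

velocity change Δv = (0.01080000, 0.01440000, -0.00040000)
F = m·Δv/dt = (2.7000, 3.6000, -0.1000)
ω₁ − ω₀ = (-0.00733333, -0.02144000, 0.01308000)
ω₀×(Iω₀) = (-0.0140, 0.1008, -0.0054)
τ = I·(Δω/dt) + ω₀×(Iω₀) = (-0.0800, -0.0600, 0.0600)

F = (2.7000, 3.6000, -0.1000)
τ = (-0.0800, -0.0600, 0.0600)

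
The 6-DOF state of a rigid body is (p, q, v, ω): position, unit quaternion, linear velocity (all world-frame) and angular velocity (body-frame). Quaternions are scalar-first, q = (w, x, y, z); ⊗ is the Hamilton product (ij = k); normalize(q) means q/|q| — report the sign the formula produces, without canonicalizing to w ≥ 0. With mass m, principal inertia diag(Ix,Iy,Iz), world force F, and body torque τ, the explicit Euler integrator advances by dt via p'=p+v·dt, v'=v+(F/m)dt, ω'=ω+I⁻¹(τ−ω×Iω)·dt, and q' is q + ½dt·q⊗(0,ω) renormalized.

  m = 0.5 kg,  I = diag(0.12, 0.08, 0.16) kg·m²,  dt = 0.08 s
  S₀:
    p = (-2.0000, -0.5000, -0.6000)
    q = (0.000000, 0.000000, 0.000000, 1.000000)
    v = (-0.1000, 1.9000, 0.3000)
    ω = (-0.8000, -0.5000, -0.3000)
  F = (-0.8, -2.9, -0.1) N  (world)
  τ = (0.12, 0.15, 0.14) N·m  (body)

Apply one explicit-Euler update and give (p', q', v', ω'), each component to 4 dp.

p' = (-2.0080, -0.3480, -0.5760)
q' = (0.0120, 0.0200, -0.0320, 0.9992)
v' = (-0.2280, 1.4360, 0.2840)
ω' = (-0.7280, -0.3404, -0.2220)

angular accel α = (0.9000, 1.9950, 0.9750)
ω + α·dt = (-0.7280, -0.3404, -0.2220)
Hamilton product q⊗(0,ω) = (0.3000000, 0.5000000, -0.8000000, 0.0000000)
q + ½dt·q⊗(0,ω), renormalized = (0.0120, 0.0200, -0.0320, 0.9992)
a = (-1.6000, -5.8000, -0.2000)
p + v·dt = (-2.0080, -0.3480, -0.5760)
v + (F/m)dt = (-0.2280, 1.4360, 0.2840)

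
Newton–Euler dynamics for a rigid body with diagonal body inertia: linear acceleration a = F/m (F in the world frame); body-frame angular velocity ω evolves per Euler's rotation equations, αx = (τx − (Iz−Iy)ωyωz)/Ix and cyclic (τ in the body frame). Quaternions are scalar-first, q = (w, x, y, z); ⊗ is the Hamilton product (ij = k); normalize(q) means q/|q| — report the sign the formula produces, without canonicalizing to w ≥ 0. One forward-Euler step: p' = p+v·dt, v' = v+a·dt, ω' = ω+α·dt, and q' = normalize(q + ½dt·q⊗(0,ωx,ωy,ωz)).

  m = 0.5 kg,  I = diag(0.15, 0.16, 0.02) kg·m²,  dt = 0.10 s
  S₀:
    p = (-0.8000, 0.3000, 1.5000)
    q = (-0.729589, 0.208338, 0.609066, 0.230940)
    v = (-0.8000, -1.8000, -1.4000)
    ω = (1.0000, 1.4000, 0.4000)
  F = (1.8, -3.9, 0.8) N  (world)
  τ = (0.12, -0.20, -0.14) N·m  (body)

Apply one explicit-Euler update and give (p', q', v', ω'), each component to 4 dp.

p' = (-0.8800, 0.1200, 1.3600)
q' = (-0.7842, 0.1672, 0.5632, 0.1997)
v' = (-0.4400, -2.5800, -1.2400)
ω' = (1.1323, 1.2425, -0.3700)

ω×(Iω) gyroscopic = (-0.0784, 0.0520, 0.0140)
(τ − ω×Iω)/I = (1.3227, -1.5750, -7.7000)
ω + α·dt = (1.1323, 1.2425, -0.3700)
Hamilton product q⊗(0,ω) = (-1.1534064, -0.8092786, -0.8738198, -0.6092284)
q + ½dt·q⊗(0,ω), renormalized = (-0.7842, 0.1672, 0.5632, 0.1997)
a = F/m = (3.6000, -7.8000, 1.6000)
p + v·dt = (-0.8800, 0.1200, 1.3600)
v' = v + a·dt = (-0.4400, -2.5800, -1.2400)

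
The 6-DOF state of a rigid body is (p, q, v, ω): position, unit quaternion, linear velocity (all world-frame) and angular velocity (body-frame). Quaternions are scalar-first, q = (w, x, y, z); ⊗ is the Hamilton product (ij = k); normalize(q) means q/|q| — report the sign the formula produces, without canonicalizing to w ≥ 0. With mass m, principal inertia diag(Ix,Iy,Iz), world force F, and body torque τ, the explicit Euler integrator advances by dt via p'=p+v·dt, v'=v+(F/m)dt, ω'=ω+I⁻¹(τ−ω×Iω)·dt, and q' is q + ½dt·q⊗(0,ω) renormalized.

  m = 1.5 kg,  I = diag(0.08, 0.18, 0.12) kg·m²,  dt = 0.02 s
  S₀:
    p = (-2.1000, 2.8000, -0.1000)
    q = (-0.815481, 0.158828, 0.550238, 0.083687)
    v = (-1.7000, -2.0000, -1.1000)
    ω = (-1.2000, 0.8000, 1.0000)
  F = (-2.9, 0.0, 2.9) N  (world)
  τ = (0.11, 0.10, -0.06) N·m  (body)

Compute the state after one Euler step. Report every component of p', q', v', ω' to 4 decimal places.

p' = (-2.1340, 2.7600, -0.1220)
q' = (-0.8187, 0.1734, 0.5410, 0.0834)
v' = (-1.7387, -2.0000, -1.0613)
ω' = (-1.1605, 0.8058, 1.0060)

linear accel F/m = (-1.9333, 0.0000, 1.9333)
p' = p + v·dt = (-2.1340, 2.7600, -0.1220)
new velocity v' = (-1.7387, -2.0000, -1.0613)
α = I⁻¹(τ − ω×Iω) = (1.9750, 0.2889, 0.3000)
new body rate ω' = (-1.1605, 0.8058, 1.0060)
q⊗(0,ω) = (-0.3332838, 1.4618656, -0.9116372, -0.0281330)
q' = normalize(q + ½dt·q⊗(0,ω)) = (-0.8187, 0.1734, 0.5410, 0.0834)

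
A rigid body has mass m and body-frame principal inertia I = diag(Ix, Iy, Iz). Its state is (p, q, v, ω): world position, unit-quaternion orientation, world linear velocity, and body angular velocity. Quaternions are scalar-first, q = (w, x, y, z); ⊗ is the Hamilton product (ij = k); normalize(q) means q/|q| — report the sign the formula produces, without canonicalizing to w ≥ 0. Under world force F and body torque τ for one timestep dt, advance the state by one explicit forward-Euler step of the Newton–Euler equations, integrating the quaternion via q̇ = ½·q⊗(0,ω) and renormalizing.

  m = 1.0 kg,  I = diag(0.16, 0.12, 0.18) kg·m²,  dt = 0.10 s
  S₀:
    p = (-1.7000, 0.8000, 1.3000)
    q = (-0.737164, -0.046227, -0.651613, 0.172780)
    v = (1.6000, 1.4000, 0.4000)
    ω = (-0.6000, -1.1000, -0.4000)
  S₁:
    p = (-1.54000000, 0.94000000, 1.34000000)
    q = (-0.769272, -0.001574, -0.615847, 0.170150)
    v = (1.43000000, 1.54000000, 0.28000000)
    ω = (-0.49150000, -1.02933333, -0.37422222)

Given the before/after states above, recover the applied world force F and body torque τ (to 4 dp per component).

velocity change Δv = (-0.17000000, 0.14000000, -0.12000000)
applied force F = (-1.7000, 1.4000, -1.2000)
Δω = ω₁−ω₀ = (0.10850000, 0.07066667, 0.02577778)
τ = I·(Δω/dt) + ω₀×(Iω₀) = (0.2000, 0.0800, 0.0200)

F = (-1.7000, 1.4000, -1.2000)
τ = (0.2000, 0.0800, 0.0200)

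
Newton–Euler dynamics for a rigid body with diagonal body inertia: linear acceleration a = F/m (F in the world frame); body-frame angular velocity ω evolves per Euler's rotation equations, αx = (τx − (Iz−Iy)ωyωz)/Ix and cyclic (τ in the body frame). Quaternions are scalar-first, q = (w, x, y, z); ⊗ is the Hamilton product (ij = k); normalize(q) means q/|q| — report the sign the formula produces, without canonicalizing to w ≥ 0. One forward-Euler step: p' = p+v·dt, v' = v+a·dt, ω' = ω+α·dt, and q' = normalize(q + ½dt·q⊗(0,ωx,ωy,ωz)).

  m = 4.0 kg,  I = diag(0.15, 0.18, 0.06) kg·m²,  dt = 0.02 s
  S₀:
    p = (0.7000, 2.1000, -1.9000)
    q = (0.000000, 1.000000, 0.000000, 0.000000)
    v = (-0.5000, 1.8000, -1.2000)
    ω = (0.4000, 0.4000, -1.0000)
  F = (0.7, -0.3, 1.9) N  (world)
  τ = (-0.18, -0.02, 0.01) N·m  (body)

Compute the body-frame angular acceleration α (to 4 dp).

gyro term ω×Iω = (0.0480, -0.0360, 0.0048)
(τ − ω×Iω)/I = (-1.5200, 0.0889, 0.0867)

α = (-1.5200, 0.0889, 0.0867)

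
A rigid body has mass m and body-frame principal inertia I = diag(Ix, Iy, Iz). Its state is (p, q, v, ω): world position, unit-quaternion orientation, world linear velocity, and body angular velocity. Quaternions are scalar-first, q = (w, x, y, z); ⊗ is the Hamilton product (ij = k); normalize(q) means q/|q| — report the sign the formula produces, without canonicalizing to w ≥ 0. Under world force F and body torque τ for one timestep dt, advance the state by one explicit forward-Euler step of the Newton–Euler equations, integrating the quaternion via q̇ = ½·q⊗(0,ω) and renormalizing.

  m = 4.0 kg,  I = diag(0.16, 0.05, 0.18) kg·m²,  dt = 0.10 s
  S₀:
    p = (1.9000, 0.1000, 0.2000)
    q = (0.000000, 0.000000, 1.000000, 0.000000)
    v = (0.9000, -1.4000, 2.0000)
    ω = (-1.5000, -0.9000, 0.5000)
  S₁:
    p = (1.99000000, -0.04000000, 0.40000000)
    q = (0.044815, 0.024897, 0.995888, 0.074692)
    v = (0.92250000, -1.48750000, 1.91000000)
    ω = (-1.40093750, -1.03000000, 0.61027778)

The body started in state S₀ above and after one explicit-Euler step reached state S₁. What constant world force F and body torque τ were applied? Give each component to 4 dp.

F = (0.9000, -3.5000, -3.6000)
τ = (0.1000, -0.0500, 0.0500)

ω₁ − ω₀ = (0.09906250, -0.13000000, 0.11027778)
ω₀×(Iω₀) = (-0.0585, 0.0150, -0.1485)
τ = I·(Δω/dt) + ω₀×(Iω₀) = (0.1000, -0.0500, 0.0500)
v₁ − v₀ = (0.02250000, -0.08750000, -0.09000000)
F = m·Δv/dt = (0.9000, -3.5000, -3.6000)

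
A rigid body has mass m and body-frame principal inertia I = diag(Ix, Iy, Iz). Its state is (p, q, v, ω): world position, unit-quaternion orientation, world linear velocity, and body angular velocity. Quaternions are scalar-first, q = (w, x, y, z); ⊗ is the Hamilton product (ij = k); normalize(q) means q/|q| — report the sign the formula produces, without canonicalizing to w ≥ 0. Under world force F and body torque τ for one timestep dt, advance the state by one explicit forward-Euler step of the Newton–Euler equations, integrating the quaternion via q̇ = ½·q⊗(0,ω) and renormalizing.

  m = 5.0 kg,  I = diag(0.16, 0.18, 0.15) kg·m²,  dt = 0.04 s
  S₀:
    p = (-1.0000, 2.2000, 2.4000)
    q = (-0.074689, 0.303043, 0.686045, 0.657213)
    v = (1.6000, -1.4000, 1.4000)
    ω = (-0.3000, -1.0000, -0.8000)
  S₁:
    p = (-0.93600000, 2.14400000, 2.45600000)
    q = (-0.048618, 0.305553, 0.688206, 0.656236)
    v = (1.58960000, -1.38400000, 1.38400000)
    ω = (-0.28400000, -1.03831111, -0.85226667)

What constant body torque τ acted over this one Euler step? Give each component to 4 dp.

ω₁ − ω₀ = (0.01600000, -0.03831111, -0.05226667)
applied torque τ = (0.0400, -0.1700, -0.1900)

τ = (0.0400, -0.1700, -0.1900)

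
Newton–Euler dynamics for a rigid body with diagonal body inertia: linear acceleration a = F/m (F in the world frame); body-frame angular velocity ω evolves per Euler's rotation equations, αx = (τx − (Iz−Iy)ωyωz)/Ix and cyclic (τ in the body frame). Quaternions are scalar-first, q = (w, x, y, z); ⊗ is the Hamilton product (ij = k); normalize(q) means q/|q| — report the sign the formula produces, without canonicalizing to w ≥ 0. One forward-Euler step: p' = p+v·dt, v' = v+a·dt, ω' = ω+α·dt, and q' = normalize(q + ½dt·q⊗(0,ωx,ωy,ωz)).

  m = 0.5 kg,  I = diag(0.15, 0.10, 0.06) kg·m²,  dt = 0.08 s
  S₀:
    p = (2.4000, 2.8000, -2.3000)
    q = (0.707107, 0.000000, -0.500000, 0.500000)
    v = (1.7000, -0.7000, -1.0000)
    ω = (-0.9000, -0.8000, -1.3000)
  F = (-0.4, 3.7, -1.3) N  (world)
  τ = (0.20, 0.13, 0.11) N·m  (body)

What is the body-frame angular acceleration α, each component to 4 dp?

precession coupling ω×(Iω) = (-0.0416, 0.1053, -0.0360)
α = I⁻¹(τ − ω×Iω) = (1.6107, 0.2470, 2.4333)

α = (1.6107, 0.2470, 2.4333)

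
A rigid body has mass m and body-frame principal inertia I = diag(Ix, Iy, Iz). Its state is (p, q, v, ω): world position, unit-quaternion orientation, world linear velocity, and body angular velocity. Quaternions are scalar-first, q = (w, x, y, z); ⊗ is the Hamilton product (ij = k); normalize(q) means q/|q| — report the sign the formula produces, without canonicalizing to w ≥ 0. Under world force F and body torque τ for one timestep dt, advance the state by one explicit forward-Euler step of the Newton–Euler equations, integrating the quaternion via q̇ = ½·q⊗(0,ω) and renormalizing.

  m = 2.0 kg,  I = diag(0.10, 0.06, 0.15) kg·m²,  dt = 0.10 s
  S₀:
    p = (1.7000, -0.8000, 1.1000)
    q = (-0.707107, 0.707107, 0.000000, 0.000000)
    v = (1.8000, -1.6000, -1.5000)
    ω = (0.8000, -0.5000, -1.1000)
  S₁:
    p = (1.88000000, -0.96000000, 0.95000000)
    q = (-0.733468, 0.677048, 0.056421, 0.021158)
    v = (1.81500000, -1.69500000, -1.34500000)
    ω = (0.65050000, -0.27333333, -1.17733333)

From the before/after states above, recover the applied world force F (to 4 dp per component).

F = (0.3000, -1.9000, 3.1000)

velocity change Δv = (0.01500000, -0.09500000, 0.15500000)
F = m·Δv/dt = (0.3000, -1.9000, 3.1000)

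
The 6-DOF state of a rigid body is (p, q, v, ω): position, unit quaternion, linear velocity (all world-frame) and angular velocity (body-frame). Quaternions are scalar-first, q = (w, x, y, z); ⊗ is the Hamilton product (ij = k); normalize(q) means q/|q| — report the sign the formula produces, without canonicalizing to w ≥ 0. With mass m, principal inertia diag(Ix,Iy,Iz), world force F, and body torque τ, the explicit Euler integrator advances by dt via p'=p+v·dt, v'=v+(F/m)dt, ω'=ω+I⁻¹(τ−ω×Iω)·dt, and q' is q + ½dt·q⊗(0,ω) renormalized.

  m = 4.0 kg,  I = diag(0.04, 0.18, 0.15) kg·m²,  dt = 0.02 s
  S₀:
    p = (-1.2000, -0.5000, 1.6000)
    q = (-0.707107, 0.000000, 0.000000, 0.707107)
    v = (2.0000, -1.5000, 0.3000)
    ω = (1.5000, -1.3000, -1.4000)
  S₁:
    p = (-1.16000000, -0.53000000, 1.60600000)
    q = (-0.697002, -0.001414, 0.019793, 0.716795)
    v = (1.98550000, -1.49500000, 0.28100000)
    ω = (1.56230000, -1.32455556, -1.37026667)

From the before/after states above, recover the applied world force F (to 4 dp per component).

velocity change Δv = (-0.01450000, 0.00500000, -0.01900000)
m·(v₁−v₀)/dt = (-2.9000, 1.0000, -3.8000)

F = (-2.9000, 1.0000, -3.8000)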